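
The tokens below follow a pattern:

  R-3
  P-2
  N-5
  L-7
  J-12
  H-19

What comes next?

F-31

Letter: letters move back 2 places in the alphabet; R, P, N, L, J, H → F.
Second component: each term is the sum of the two before it, so 3, 2, 5, 7, 12, 19 → 31.
So the next token is F-31.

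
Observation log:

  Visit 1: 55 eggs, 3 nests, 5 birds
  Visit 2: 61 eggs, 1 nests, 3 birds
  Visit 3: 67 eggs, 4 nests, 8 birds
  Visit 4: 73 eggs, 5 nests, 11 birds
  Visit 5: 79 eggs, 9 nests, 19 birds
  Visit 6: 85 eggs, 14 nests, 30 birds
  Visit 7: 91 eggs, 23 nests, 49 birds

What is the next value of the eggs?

Eggs — +6 each step: 55, 61, 67, 73, 79, 85, 91 → 97.
Nests — each term is the sum of the two before it: 3, 1, 4, 5, 9, 14, 23 → 37.
Birds: 5, 3, 8, 11, 19, 30, 49 → 79 (each term is the sum of the two before it).

97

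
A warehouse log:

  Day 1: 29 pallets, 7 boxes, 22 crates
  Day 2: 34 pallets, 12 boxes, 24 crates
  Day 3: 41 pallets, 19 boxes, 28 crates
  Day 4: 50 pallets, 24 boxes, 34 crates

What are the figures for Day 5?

61 pallets, 31 boxes, 42 crates

Pallets: 29, 34, 41, 50 → 61 (differences are 5, 7, 9, … (increasing by 2 each time)).
Boxes: 7, 12, 19, 24 → 31 (alternating steps +5, +7, +5, +7, …).
Crates — differences are 2, 4, 6, … (increasing by 2 each time): 22, 24, 28, 34 → 42.
Combining the parts gives 61 pallets, 31 boxes, 42 crates.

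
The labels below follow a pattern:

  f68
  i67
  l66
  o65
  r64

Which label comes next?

Letter: letters move forward 3 places in the alphabet, so f, i, l, o, r → u.
Second component: −1 each step; 68, 67, 66, 65, 64 → 63.
Putting it together: u63.

u63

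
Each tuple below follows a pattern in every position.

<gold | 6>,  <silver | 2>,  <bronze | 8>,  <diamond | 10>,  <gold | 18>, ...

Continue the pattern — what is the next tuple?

Rank: gold, silver, bronze, diamond, gold → silver (repeats gold → silver → bronze → diamond).
Second part — each term is the sum of the two before it: 6, 2, 8, 10, 18 → 28.
Combining the parts gives <silver | 28>.

<silver | 28>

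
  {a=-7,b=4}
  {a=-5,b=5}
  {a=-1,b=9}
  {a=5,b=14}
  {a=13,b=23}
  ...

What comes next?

A: differences are 2, 4, 6, … (increasing by 2 each time); -7, -5, -1, 5, 13 → 23.
B: 4, 5, 9, 14, 23 → 37 (each term is the sum of the two before it).
So the next point is {a=23,b=37}.

{a=23,b=37}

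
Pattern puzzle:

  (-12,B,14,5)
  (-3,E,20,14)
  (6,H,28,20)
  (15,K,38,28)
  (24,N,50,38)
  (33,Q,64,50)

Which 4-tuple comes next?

First component goes -12, -3, 6, 15, 24, 33 → 42 (+9 each step).
Letter: letters move forward 3 places in the alphabet, so B, E, H, K, N, Q → T.
Third component: differences are 6, 8, 10, … (increasing by 2 each time); 14, 20, 28, 38, 50, 64 → 80.
Fourth component: 5, 14, 20, 28, 38, 50 → 64 (always the previous value of the third component).
Combining the parts gives (42,T,80,64).

(42,T,80,64)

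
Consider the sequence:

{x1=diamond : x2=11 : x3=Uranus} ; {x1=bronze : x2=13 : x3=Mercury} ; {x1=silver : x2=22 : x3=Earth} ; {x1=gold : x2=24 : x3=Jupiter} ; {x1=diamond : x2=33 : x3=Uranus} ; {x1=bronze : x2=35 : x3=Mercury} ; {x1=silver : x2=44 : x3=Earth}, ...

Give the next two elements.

X1: repeats diamond → bronze → silver → gold, so diamond, bronze, silver, gold, diamond, bronze, silver → gold → diamond.
X2: 11, 13, 22, 24, 33, 35, 44 → 46 → 55 (alternating steps +2, +9, +2, +9, …).
X3 goes Uranus, Mercury, Earth, Jupiter, Uranus, Mercury, Earth → Jupiter → Uranus (repeats Uranus → Mercury → Earth → Jupiter).
Putting the parts together: {x1=gold : x2=46 : x3=Jupiter} and then {x1=diamond : x2=55 : x3=Uranus}.

{x1=gold : x2=46 : x3=Jupiter}, {x1=diamond : x2=55 : x3=Uranus}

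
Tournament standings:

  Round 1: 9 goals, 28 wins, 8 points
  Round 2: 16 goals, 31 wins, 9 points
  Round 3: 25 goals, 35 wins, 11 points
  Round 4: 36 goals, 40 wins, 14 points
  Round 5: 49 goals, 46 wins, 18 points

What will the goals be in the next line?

64

For the goals, perfect squares: 3², 4², 5², …: 9, 16, 25, 36, 49 → 64.
Wins: differences are 3, 4, 5, … (increasing by 1 each time), so 28, 31, 35, 40, 46 → 53.
For the points, differences are 1, 2, 3, … (increasing by 1 each time): 8, 9, 11, 14, 18 → 23.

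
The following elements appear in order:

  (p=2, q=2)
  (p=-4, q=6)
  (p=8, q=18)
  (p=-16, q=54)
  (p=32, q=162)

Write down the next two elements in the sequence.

P: ×(-2) each step; 2, -4, 8, -16, 32 → -64 → 128.
Q: 2, 6, 18, 54, 162 → 486 → 1458 (×3 each step).
So the next two elements are (p=-64, q=486) and (p=128, q=1458).

(p=-64, q=486), (p=128, q=1458)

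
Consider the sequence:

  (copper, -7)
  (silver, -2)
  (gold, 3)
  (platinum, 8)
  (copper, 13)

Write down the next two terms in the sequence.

(silver, 18), (gold, 23)

Metal: repeats copper → silver → gold → platinum, so copper, silver, gold, platinum, copper → silver → gold.
Second slot — +5 each step: -7, -2, 3, 8, 13 → 18 → 23.
Putting the parts together: (silver, 18) and then (gold, 23).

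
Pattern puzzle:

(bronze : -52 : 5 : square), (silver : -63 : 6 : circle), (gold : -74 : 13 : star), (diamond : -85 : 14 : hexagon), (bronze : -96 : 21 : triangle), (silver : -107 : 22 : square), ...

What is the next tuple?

(gold : -118 : 29 : circle)

Rank goes bronze, silver, gold, diamond, bronze, silver → gold (repeats bronze → silver → gold → diamond).
Second part: −11 each step, so -52, -63, -74, -85, -96, -107 → -118.
Third part — alternating steps +1, +7, +1, +7, …: 5, 6, 13, 14, 21, 22 → 29.
Shape — repeats square → circle → star → hexagon → triangle: square, circle, star, hexagon, triangle, square → circle.
So the next tuple is (gold : -118 : 29 : circle).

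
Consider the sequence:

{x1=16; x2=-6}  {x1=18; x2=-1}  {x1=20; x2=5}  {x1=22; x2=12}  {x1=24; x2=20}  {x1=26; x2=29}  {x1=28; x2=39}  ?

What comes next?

{x1=30; x2=50}

X1: +2 each step; 16, 18, 20, 22, 24, 26, 28 → 30.
X2: differences are 5, 6, 7, … (increasing by 1 each time), so -6, -1, 5, 12, 20, 29, 39 → 50.
Putting it together: {x1=30; x2=50}.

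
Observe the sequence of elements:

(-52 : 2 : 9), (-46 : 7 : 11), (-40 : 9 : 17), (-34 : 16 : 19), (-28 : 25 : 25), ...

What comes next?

For the first value, +6 each step: -52, -46, -40, -34, -28 → -22.
Second value goes 2, 7, 9, 16, 25 → 41 (each term is the sum of the two before it).
Third value: alternating steps +2, +6, +2, +6, …; 9, 11, 17, 19, 25 → 27.
So the next element is (-22 : 41 : 27).

(-22 : 41 : 27)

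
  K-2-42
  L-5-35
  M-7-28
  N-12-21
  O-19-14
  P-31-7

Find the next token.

Q-50-0

Letter: letters move forward 1 place in the alphabet, so K, L, M, N, O, P → Q.
Second component — each term is the sum of the two before it: 2, 5, 7, 12, 19, 31 → 50.
Third component — −7 each step: 42, 35, 28, 21, 14, 7 → 0.
So the next token is Q-50-0.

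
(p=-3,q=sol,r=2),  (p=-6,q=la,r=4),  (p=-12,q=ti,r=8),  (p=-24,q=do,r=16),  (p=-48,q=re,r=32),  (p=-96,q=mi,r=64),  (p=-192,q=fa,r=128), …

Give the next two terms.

(p=-384,q=sol,r=256), (p=-768,q=la,r=512)

P — ×2 each step: -3, -6, -12, -24, -48, -96, -192 → -384 → -768.
For the q, runs through the solfège scale do→ti: sol, la, ti, do, re, mi, fa → sol → la.
R — ×2 each step: 2, 4, 8, 16, 32, 64, 128 → 256 → 512.
So the next two terms are (p=-384,q=sol,r=256) and (p=-768,q=la,r=512).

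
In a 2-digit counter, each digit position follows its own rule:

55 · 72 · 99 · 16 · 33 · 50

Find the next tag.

77

For the first digit, +2 each step, mod 10: 5, 7, 9, 1, 3, 5 → 7.
Second digit — −3 each step, mod 10: 5, 2, 9, 6, 3, 0 → 7.
Combining the parts gives 77.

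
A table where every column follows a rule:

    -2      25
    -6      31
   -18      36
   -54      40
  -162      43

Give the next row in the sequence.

First component goes -2, -6, -18, -54, -162 → -486 (×3 each step).
Second component: 25, 31, 36, 40, 43 → 45 (differences are 6, 5, 4, … (decreasing by 1 each time)).
So the next row is -486  45.

-486  45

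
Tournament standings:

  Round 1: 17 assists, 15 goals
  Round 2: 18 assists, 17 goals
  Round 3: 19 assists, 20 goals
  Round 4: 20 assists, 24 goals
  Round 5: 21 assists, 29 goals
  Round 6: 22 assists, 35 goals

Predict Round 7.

Assists goes 17, 18, 19, 20, 21, 22 → 23 (+1 each step).
Goals goes 15, 17, 20, 24, 29, 35 → 42 (differences are 2, 3, 4, … (increasing by 1 each time)).
So the next record is 23 assists, 42 goals.

23 assists, 42 goals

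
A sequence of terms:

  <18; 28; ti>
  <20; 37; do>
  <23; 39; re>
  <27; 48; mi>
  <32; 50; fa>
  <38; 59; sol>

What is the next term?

First slot: 18, 20, 23, 27, 32, 38 → 45 (differences are 2, 3, 4, … (increasing by 1 each time)).
Second slot goes 28, 37, 39, 48, 50, 59 → 61 (alternating steps +9, +2, +9, +2, …).
For the note, runs through the solfège scale do→ti: ti, do, re, mi, fa, sol → la.
Combining the parts gives <45; 61; la>.

<45; 61; la>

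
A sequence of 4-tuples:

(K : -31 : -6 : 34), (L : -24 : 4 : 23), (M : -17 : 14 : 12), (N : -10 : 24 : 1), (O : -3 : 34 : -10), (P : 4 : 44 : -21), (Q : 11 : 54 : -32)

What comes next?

For the letter, letters move forward 1 place in the alphabet: K, L, M, N, O, P, Q → R.
Second slot — +7 each step: -31, -24, -17, -10, -3, 4, 11 → 18.
Third slot goes -6, 4, 14, 24, 34, 44, 54 → 64 (+10 each step).
Fourth slot: −11 each step, so 34, 23, 12, 1, -10, -21, -32 → -43.
So the next 4-tuple is (R : 18 : 64 : -43).

(R : 18 : 64 : -43)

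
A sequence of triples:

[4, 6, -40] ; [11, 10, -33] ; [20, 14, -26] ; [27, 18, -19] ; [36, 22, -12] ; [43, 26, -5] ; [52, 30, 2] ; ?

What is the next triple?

First coordinate: 4, 11, 20, 27, 36, 43, 52 → 59 (alternating steps +7, +9, +7, +9, …).
Second coordinate: 6, 10, 14, 18, 22, 26, 30 → 34 (+4 each step).
Third coordinate: +7 each step; -40, -33, -26, -19, -12, -5, 2 → 9.
So the next triple is [59, 34, 9].

[59, 34, 9]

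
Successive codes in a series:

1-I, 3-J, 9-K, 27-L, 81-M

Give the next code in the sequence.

243-N

First component: 1, 3, 9, 27, 81 → 243 (×3 each step).
Letter: letters move forward 1 place in the alphabet; I, J, K, L, M → N.
Putting it together: 243-N.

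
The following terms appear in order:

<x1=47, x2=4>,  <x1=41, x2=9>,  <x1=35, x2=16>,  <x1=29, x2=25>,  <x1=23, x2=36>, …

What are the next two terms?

<x1=17, x2=49>, <x1=11, x2=64>

X1: 47, 41, 35, 29, 23 → 17 → 11 (−6 each step).
For the x2, perfect squares: 2², 3², 4², …: 4, 9, 16, 25, 36 → 49 → 64.
So the next two terms are <x1=17, x2=49> and <x1=11, x2=64>.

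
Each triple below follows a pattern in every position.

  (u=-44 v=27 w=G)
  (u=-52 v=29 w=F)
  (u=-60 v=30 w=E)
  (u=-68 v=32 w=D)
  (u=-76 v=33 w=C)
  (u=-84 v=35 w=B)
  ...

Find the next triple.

U: −8 each step; -44, -52, -60, -68, -76, -84 → -92.
For the v, alternating steps +2, +1, +2, +1, …: 27, 29, 30, 32, 33, 35 → 36.
For the w, letters move back 1 place in the alphabet: G, F, E, D, C, B → A.
So the next triple is (u=-92 v=36 w=A).

(u=-92 v=36 w=A)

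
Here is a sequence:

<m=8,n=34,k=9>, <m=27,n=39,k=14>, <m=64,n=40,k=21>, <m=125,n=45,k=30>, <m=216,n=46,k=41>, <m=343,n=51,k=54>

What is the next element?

M — perfect cubes: 2³, 3³, 4³, …: 8, 27, 64, 125, 216, 343 → 512.
N — alternating steps +5, +1, +5, +1, …: 34, 39, 40, 45, 46, 51 → 52.
K: differences are 5, 7, 9, … (increasing by 2 each time), so 9, 14, 21, 30, 41, 54 → 69.
So the next element is <m=512,n=52,k=69>.

<m=512,n=52,k=69>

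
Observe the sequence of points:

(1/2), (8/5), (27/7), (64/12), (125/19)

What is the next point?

(216/31)

First slot: 1, 8, 27, 64, 125 → 216 (perfect cubes: 1³, 2³, 3³, …).
Second slot: each term is the sum of the two before it; 2, 5, 7, 12, 19 → 31.
Putting it together: (216/31).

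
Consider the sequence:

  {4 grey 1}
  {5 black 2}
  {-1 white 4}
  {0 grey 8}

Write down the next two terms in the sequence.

{-6 black 16}, {-5 white 32}

First entry goes 4, 5, -1, 0 → -6 → -5 (alternating steps +1, −6, +1, −6, …).
For the shade, repeats grey → black → white: grey, black, white, grey → black → white.
Third entry goes 1, 2, 4, 8 → 16 → 32 (×2 each step).
So the next two terms are {-6 black 16} and {-5 white 32}.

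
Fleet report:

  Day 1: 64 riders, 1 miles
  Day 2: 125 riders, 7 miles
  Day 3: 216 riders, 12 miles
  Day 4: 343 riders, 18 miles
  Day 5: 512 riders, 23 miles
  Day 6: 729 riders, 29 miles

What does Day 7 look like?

1000 riders, 34 miles

For the riders, perfect cubes: 4³, 5³, 6³, …: 64, 125, 216, 343, 512, 729 → 1000.
Miles goes 1, 7, 12, 18, 23, 29 → 34 (alternating steps +6, +5, +6, +5, …).
So the next line is 1000 riders, 34 miles.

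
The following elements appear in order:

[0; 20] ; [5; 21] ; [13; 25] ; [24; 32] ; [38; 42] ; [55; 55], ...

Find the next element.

First slot: differences are 5, 8, 11, … (increasing by 3 each time); 0, 5, 13, 24, 38, 55 → 75.
Second slot goes 20, 21, 25, 32, 42, 55 → 71 (differences are 1, 4, 7, … (increasing by 3 each time)).
So the next element is [75; 71].

[75; 71]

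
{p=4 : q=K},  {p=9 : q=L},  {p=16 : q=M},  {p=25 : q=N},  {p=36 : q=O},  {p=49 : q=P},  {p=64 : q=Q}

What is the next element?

P goes 4, 9, 16, 25, 36, 49, 64 → 81 (perfect squares: 2², 3², 4², …).
For the q, letters move forward 1 place in the alphabet: K, L, M, N, O, P, Q → R.
Putting it together: {p=81 : q=R}.

{p=81 : q=R}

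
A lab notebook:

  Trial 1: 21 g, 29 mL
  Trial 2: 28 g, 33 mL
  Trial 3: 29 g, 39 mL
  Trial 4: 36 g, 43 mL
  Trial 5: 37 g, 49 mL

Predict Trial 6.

For the g, alternating steps +7, +1, +7, +1, …: 21, 28, 29, 36, 37 → 44.
ML: alternating steps +4, +6, +4, +6, …, so 29, 33, 39, 43, 49 → 53.
Putting it together: 44 g, 53 mL.

44 g, 53 mL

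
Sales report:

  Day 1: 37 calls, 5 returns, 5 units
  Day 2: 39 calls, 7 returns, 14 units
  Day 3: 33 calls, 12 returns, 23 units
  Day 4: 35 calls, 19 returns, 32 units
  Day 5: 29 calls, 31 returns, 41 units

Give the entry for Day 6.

31 calls, 50 returns, 50 units

Calls: alternating steps +2, −6, +2, −6, …, so 37, 39, 33, 35, 29 → 31.
Returns: 5, 7, 12, 19, 31 → 50 (each term is the sum of the two before it).
Units — +9 each step: 5, 14, 23, 32, 41 → 50.
Combining the parts gives 31 calls, 50 returns, 50 units.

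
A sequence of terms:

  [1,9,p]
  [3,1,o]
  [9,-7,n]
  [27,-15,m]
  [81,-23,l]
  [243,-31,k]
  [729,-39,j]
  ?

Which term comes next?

First slot goes 1, 3, 9, 27, 81, 243, 729 → 2187 (×3 each step).
Second slot: −8 each step; 9, 1, -7, -15, -23, -31, -39 → -47.
For the letter, letters move back 1 place in the alphabet: p, o, n, m, l, k, j → i.
Putting it together: [2187,-47,i].

[2187,-47,i]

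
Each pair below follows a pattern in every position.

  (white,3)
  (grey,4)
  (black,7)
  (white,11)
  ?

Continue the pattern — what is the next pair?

(grey,18)

Shade: white, grey, black, white → grey (repeats white → grey → black).
Second slot goes 3, 4, 7, 11 → 18 (each term is the sum of the two before it).
Combining the parts gives (grey,18).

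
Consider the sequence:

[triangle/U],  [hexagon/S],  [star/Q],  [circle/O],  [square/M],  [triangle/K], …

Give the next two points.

[hexagon/I], [star/G]

For the shape, repeats triangle → hexagon → star → circle → square: triangle, hexagon, star, circle, square, triangle → hexagon → star.
Letter — letters move back 2 places in the alphabet: U, S, Q, O, M, K → I → G.
So the next two points are [hexagon/I] and [star/G].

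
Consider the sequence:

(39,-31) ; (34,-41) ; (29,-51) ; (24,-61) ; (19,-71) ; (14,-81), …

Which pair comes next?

First entry — −5 each step: 39, 34, 29, 24, 19, 14 → 9.
For the second entry, −10 each step: -31, -41, -51, -61, -71, -81 → -91.
Putting it together: (9,-91).

(9,-91)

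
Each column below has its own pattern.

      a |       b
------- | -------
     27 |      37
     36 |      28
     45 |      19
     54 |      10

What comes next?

63  1

Column a: 27, 36, 45, 54 → 63 (+9 each step).
Column b goes 37, 28, 19, 10 → 1 (together with the column a always sums to 64).
So the next line is 63  1.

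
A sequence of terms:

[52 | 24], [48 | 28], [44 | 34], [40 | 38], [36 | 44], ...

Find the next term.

[32 | 48]

First value goes 52, 48, 44, 40, 36 → 32 (−4 each step).
Second value goes 24, 28, 34, 38, 44 → 48 (alternating steps +4, +6, +4, +6, …).
Combining the parts gives [32 | 48].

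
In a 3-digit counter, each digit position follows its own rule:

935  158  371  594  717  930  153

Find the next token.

First digit: +2 each step, mod 10; 9, 1, 3, 5, 7, 9, 1 → 3.
Second digit: +2 each step, mod 10, so 3, 5, 7, 9, 1, 3, 5 → 7.
Third digit: +3 each step, mod 10; 5, 8, 1, 4, 7, 0, 3 → 6.
So the next token is 376.

376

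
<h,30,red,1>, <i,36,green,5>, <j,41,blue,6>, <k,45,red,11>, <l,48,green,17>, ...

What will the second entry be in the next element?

Second entry — differences are 6, 5, 4, … (decreasing by 1 each time): 30, 36, 41, 45, 48 → 50.

50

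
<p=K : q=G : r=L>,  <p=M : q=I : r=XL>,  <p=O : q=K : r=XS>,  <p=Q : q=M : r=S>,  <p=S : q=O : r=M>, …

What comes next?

<p=U : q=Q : r=L>

P: letters move forward 2 places in the alphabet; K, M, O, Q, S → U.
Q: G, I, K, M, O → Q (letters move forward 2 places in the alphabet).
R: runs through clothing sizes XS→XL, so L, XL, XS, S, M → L.
So the next term is <p=U : q=Q : r=L>.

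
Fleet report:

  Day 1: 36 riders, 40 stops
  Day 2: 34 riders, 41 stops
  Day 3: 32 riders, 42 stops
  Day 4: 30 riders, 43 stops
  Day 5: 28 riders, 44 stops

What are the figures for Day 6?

Riders: −2 each step; 36, 34, 32, 30, 28 → 26.
Stops goes 40, 41, 42, 43, 44 → 45 (+1 each step).
So the next row is 26 riders, 45 stops.

26 riders, 45 stops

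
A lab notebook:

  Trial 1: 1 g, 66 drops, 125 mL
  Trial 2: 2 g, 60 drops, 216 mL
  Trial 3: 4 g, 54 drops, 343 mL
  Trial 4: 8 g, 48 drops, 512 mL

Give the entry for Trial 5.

16 g, 42 drops, 729 mL

G goes 1, 2, 4, 8 → 16 (×2 each step).
Drops: 66, 60, 54, 48 → 42 (−6 each step).
ML — perfect cubes: 5³, 6³, 7³, …: 125, 216, 343, 512 → 729.
Putting it together: 16 g, 42 drops, 729 mL.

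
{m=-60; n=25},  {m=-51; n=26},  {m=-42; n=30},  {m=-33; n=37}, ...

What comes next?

{m=-24; n=47}

M: +9 each step, so -60, -51, -42, -33 → -24.
N: differences are 1, 4, 7, … (increasing by 3 each time); 25, 26, 30, 37 → 47.
Combining the parts gives {m=-24; n=47}.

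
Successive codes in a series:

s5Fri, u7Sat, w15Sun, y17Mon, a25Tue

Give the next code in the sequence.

Letter goes s, u, w, y, a → c (letters move forward 2 places in the alphabet, wrapping Z→A).
Second component: alternating steps +2, +8, +2, +8, …; 5, 7, 15, 17, 25 → 27.
Day — runs through the weekdays Mon→Sun: Fri, Sat, Sun, Mon, Tue → Wed.
Combining the parts gives c27Wed.

c27Wed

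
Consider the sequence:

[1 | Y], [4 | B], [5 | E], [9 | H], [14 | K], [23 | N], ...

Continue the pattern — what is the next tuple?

[37 | Q]

First coordinate: each term is the sum of the two before it, so 1, 4, 5, 9, 14, 23 → 37.
Letter goes Y, B, E, H, K, N → Q (letters move forward 3 places in the alphabet, wrapping Z→A).
Combining the parts gives [37 | Q].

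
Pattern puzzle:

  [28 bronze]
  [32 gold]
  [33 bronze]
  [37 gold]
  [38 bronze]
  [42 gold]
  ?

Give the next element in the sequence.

For the first entry, alternating steps +4, +1, +4, +1, …: 28, 32, 33, 37, 38, 42 → 43.
Rank goes bronze, gold, bronze, gold, bronze, gold → bronze (alternates bronze ↔ gold).
Combining the parts gives [43 bronze].

[43 bronze]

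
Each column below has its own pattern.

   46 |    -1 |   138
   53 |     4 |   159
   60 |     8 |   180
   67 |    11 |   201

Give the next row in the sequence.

For the first component, +7 each step: 46, 53, 60, 67 → 74.
Second component — differences are 5, 4, 3, … (decreasing by 1 each time): -1, 4, 8, 11 → 13.
Third component — always 3 × the first component: 138, 159, 180, 201 → 222.
Putting it together: 74  13  222.

74  13  222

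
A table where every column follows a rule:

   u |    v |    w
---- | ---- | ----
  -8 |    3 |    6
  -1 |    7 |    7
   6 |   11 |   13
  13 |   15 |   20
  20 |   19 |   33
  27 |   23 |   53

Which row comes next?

Column u: +7 each step; -8, -1, 6, 13, 20, 27 → 34.
For the column v, +4 each step: 3, 7, 11, 15, 19, 23 → 27.
Column w: 6, 7, 13, 20, 33, 53 → 86 (each term is the sum of the two before it).
Putting it together: 34  27  86.

34  27  86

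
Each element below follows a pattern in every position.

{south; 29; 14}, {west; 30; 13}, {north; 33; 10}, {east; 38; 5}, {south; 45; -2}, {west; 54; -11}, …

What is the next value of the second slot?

Second slot: 29, 30, 33, 38, 45, 54 → 65 (differences are 1, 3, 5, … (increasing by 2 each time)).

65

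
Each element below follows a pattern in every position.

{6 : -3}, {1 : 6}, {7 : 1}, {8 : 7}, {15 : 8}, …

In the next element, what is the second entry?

First entry: each term is the sum of the two before it, so 6, 1, 7, 8, 15 → 23.
Second entry: always the previous value of the first entry, so -3, 6, 1, 7, 8 → 15.

15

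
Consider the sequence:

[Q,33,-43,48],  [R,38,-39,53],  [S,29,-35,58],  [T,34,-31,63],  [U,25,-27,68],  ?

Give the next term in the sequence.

Letter: letters move forward 1 place in the alphabet; Q, R, S, T, U → V.
Second coordinate goes 33, 38, 29, 34, 25 → 30 (alternating steps +5, −9, +5, −9, …).
Third coordinate goes -43, -39, -35, -31, -27 → -23 (+4 each step).
Fourth coordinate: +5 each step; 48, 53, 58, 63, 68 → 73.
So the next term is [V,30,-23,73].

[V,30,-23,73]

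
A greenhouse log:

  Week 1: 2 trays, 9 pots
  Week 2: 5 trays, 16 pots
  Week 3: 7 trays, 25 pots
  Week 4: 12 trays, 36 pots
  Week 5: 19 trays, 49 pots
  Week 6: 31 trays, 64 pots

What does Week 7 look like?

50 trays, 81 pots

Trays: each term is the sum of the two before it, so 2, 5, 7, 12, 19, 31 → 50.
Pots: perfect squares: 3², 4², 5², …, so 9, 16, 25, 36, 49, 64 → 81.
Putting it together: 50 trays, 81 pots.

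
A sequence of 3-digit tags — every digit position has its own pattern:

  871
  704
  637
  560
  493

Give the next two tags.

First digit: −1 each step, mod 10, so 8, 7, 6, 5, 4 → 3 → 2.
Second digit goes 7, 0, 3, 6, 9 → 2 → 5 (+3 each step, mod 10).
Third digit: 1, 4, 7, 0, 3 → 6 → 9 (+3 each step, mod 10).
So the next two tags are 326 and 259.

326 then 259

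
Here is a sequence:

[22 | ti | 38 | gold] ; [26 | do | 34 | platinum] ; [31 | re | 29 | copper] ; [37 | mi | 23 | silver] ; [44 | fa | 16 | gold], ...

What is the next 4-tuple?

First value — differences are 4, 5, 6, … (increasing by 1 each time): 22, 26, 31, 37, 44 → 52.
Note goes ti, do, re, mi, fa → sol (runs through the solfège scale do→ti).
Third value: together with the first value always sums to 60; 38, 34, 29, 23, 16 → 8.
Metal: repeats gold → platinum → copper → silver; gold, platinum, copper, silver, gold → platinum.
Putting it together: [52 | sol | 8 | platinum].

[52 | sol | 8 | platinum]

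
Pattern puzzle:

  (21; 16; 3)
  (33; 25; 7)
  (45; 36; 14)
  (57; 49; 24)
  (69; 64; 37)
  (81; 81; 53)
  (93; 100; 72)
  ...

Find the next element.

First entry — +12 each step: 21, 33, 45, 57, 69, 81, 93 → 105.
Second entry: 16, 25, 36, 49, 64, 81, 100 → 121 (perfect squares: 4², 5², 6², …).
Third entry: differences are 4, 7, 10, … (increasing by 3 each time); 3, 7, 14, 24, 37, 53, 72 → 94.
Combining the parts gives (105; 121; 94).

(105; 121; 94)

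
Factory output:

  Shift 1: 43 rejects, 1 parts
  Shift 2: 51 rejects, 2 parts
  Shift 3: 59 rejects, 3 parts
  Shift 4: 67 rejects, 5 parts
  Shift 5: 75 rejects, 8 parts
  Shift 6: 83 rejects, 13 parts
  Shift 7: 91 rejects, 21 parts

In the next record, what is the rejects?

Rejects — +8 each step: 43, 51, 59, 67, 75, 83, 91 → 99.

99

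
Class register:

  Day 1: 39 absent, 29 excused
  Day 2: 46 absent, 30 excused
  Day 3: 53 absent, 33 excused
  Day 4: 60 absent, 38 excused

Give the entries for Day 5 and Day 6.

67 absent, 45 excused; 74 absent, 54 excused

For the absent, +7 each step: 39, 46, 53, 60 → 67 → 74.
Excused: differences are 1, 3, 5, … (increasing by 2 each time); 29, 30, 33, 38 → 45 → 54.
Putting the parts together: 67 absent, 45 excused and then 74 absent, 54 excused.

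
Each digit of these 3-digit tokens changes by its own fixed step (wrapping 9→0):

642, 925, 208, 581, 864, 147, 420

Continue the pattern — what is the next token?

First digit: +3 each step, mod 10, so 6, 9, 2, 5, 8, 1, 4 → 7.
For the second digit, −2 each step, mod 10: 4, 2, 0, 8, 6, 4, 2 → 0.
For the third digit, +3 each step, mod 10: 2, 5, 8, 1, 4, 7, 0 → 3.
Putting it together: 703.

703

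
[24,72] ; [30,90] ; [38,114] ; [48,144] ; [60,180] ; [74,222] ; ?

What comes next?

For the first value, differences are 6, 8, 10, … (increasing by 2 each time): 24, 30, 38, 48, 60, 74 → 90.
For the second value, always 3 × the first value: 72, 90, 114, 144, 180, 222 → 270.
Combining the parts gives [90,270].

[90,270]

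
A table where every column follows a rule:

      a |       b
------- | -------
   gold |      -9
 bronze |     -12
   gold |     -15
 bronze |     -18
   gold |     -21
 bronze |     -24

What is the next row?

gold  -27

Column a: alternates gold ↔ bronze; gold, bronze, gold, bronze, gold, bronze → gold.
Column b: -9, -12, -15, -18, -21, -24 → -27 (−3 each step).
Putting it together: gold  -27.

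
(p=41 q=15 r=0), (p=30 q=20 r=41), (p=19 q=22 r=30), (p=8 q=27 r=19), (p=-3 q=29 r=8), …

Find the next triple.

(p=-14 q=34 r=-3)

P — −11 each step: 41, 30, 19, 8, -3 → -14.
Q: alternating steps +5, +2, +5, +2, …; 15, 20, 22, 27, 29 → 34.
R: 0, 41, 30, 19, 8 → -3 (always the previous value of the p).
Combining the parts gives (p=-14 q=34 r=-3).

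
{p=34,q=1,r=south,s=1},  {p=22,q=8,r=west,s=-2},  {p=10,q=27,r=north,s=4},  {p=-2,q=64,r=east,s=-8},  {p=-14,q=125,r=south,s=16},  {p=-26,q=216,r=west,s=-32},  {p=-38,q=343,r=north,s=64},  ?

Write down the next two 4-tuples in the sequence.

{p=-50,q=512,r=east,s=-128}, {p=-62,q=729,r=south,s=256}

P: −12 each step; 34, 22, 10, -2, -14, -26, -38 → -50 → -62.
Q: perfect cubes: 1³, 2³, 3³, …, so 1, 8, 27, 64, 125, 216, 343 → 512 → 729.
For the r, repeats south → west → north → east: south, west, north, east, south, west, north → east → south.
S: ×(-2) each step, so 1, -2, 4, -8, 16, -32, 64 → -128 → 256.
So the next two 4-tuples are {p=-50,q=512,r=east,s=-128} and {p=-62,q=729,r=south,s=256}.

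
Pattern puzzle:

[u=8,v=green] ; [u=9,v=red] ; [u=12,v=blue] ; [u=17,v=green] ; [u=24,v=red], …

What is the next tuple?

[u=33,v=blue]

U — differences are 1, 3, 5, … (increasing by 2 each time): 8, 9, 12, 17, 24 → 33.
V — repeats green → red → blue: green, red, blue, green, red → blue.
Combining the parts gives [u=33,v=blue].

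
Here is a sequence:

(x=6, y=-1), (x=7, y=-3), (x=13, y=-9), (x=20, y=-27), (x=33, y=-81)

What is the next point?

(x=53, y=-243)

X: each term is the sum of the two before it, so 6, 7, 13, 20, 33 → 53.
Y — ×3 each step: -1, -3, -9, -27, -81 → -243.
Putting it together: (x=53, y=-243).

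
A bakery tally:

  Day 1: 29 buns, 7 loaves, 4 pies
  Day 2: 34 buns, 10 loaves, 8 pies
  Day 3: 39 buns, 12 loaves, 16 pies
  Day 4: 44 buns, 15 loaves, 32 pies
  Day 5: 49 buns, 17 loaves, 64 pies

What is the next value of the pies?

128

Pies goes 4, 8, 16, 32, 64 → 128 (×2 each step).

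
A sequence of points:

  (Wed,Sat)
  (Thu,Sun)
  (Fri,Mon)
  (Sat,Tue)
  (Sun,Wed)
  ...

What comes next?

For the first day, runs through the weekdays Mon→Sun: Wed, Thu, Fri, Sat, Sun → Mon.
Second day: Sat, Sun, Mon, Tue, Wed → Thu (runs through the weekdays Mon→Sun).
Combining the parts gives (Mon,Thu).

(Mon,Thu)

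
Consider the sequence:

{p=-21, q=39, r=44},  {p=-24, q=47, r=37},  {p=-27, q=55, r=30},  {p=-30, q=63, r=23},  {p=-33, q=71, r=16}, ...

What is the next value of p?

-36

P — −3 each step: -21, -24, -27, -30, -33 → -36.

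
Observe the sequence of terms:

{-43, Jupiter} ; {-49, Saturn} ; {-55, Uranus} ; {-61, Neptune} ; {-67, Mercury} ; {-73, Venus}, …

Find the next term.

{-79, Earth}

For the first part, −6 each step: -43, -49, -55, -61, -67, -73 → -79.
Planet: runs through the planets Mercury→Neptune, so Jupiter, Saturn, Uranus, Neptune, Mercury, Venus → Earth.
Putting it together: {-79, Earth}.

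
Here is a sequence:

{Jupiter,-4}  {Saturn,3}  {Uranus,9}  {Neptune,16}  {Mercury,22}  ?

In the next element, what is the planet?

Venus

Planet — runs through the planets Mercury→Neptune: Jupiter, Saturn, Uranus, Neptune, Mercury → Venus.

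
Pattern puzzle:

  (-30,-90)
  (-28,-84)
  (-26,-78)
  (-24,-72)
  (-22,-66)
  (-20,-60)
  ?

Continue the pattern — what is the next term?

First entry: +2 each step; -30, -28, -26, -24, -22, -20 → -18.
Second entry: -90, -84, -78, -72, -66, -60 → -54 (always 3 × the first entry).
Combining the parts gives (-18,-54).

(-18,-54)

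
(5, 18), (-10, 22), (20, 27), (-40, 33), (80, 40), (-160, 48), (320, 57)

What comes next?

For the first slot, ×(-2) each step: 5, -10, 20, -40, 80, -160, 320 → -640.
Second slot — differences are 4, 5, 6, … (increasing by 1 each time): 18, 22, 27, 33, 40, 48, 57 → 67.
So the next tuple is (-640, 67).

(-640, 67)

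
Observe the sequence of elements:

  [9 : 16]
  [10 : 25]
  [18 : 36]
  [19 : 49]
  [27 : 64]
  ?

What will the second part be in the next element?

81

Second part: perfect squares: 4², 5², 6², …, so 16, 25, 36, 49, 64 → 81.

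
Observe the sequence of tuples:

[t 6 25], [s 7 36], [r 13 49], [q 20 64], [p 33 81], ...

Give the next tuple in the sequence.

[o 53 100]

For the letter, letters move back 1 place in the alphabet: t, s, r, q, p → o.
Second component: each term is the sum of the two before it; 6, 7, 13, 20, 33 → 53.
Third component: 25, 36, 49, 64, 81 → 100 (perfect squares: 5², 6², 7², …).
Putting it together: [o 53 100].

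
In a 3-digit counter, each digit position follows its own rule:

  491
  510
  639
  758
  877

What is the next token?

996

For the first digit, +1 each step, mod 10: 4, 5, 6, 7, 8 → 9.
Second digit goes 9, 1, 3, 5, 7 → 9 (+2 each step, mod 10).
Third digit — −1 each step, mod 10: 1, 0, 9, 8, 7 → 6.
So the next token is 996.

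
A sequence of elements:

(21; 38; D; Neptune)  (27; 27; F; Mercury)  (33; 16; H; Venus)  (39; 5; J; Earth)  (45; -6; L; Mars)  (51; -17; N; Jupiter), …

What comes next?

(57; -28; P; Saturn)

First value: +6 each step, so 21, 27, 33, 39, 45, 51 → 57.
Second value: 38, 27, 16, 5, -6, -17 → -28 (−11 each step).
Letter: D, F, H, J, L, N → P (letters move forward 2 places in the alphabet).
For the planet, runs through the planets Mercury→Neptune: Neptune, Mercury, Venus, Earth, Mars, Jupiter → Saturn.
Combining the parts gives (57; -28; P; Saturn).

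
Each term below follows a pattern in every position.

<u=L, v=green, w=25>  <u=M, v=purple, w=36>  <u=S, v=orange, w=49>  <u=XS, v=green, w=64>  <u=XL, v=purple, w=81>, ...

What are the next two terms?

U — runs backward through clothing sizes XS→XL: L, M, S, XS, XL → L → M.
V goes green, purple, orange, green, purple → orange → green (repeats green → purple → orange).
W — perfect squares: 5², 6², 7², …: 25, 36, 49, 64, 81 → 100 → 121.
Putting the parts together: <u=L, v=orange, w=100> and then <u=M, v=green, w=121>.

<u=L, v=orange, w=100>, <u=M, v=green, w=121>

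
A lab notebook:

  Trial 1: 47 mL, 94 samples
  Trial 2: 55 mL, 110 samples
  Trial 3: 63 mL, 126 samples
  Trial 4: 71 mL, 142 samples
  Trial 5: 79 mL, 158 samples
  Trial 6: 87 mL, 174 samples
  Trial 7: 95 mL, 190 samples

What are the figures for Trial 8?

103 mL, 206 samples

ML: +8 each step; 47, 55, 63, 71, 79, 87, 95 → 103.
Samples goes 94, 110, 126, 142, 158, 174, 190 → 206 (always 2 × the mL).
So the next line is 103 mL, 206 samples.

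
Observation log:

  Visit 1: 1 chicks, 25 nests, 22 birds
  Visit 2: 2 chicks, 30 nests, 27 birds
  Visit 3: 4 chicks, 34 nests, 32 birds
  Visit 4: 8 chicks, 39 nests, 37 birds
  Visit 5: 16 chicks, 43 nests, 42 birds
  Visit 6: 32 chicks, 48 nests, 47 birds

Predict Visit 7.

Chicks: 1, 2, 4, 8, 16, 32 → 64 (×2 each step).
Nests: alternating steps +5, +4, +5, +4, …; 25, 30, 34, 39, 43, 48 → 52.
Birds — +5 each step: 22, 27, 32, 37, 42, 47 → 52.
So the next row is 64 chicks, 52 nests, 52 birds.

64 chicks, 52 nests, 52 birds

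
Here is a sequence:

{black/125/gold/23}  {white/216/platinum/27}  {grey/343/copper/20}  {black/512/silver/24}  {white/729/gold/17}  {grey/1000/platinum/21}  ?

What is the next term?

{black/1331/copper/14}

For the shade, repeats black → white → grey: black, white, grey, black, white, grey → black.
Second slot: perfect cubes: 5³, 6³, 7³, …; 125, 216, 343, 512, 729, 1000 → 1331.
Metal: gold, platinum, copper, silver, gold, platinum → copper (repeats gold → platinum → copper → silver).
For the fourth slot, alternating steps +4, −7, +4, −7, …: 23, 27, 20, 24, 17, 21 → 14.
Combining the parts gives {black/1331/copper/14}.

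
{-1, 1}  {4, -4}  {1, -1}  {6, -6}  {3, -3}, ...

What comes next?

{8, -8}

First coordinate: alternating steps +5, −3, +5, −3, …; -1, 4, 1, 6, 3 → 8.
For the second coordinate, always the negative of the first coordinate: 1, -4, -1, -6, -3 → -8.
Combining the parts gives {8, -8}.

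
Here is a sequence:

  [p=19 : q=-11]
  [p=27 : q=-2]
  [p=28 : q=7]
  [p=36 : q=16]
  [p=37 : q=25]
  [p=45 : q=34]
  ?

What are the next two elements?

P: alternating steps +8, +1, +8, +1, …, so 19, 27, 28, 36, 37, 45 → 46 → 54.
Q goes -11, -2, 7, 16, 25, 34 → 43 → 52 (+9 each step).
So the next two elements are [p=46 : q=43] and [p=54 : q=52].

[p=46 : q=43], [p=54 : q=52]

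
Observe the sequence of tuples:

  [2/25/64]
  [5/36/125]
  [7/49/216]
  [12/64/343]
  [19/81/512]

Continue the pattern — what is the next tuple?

First component: 2, 5, 7, 12, 19 → 31 (each term is the sum of the two before it).
Second component: perfect squares: 5², 6², 7², …; 25, 36, 49, 64, 81 → 100.
Third component: 64, 125, 216, 343, 512 → 729 (perfect cubes: 4³, 5³, 6³, …).
Combining the parts gives [31/100/729].

[31/100/729]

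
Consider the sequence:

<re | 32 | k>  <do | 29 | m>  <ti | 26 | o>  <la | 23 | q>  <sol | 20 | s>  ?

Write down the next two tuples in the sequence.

<fa | 17 | u>, <mi | 14 | w>

Note: runs backward through the solfège scale do→ti, so re, do, ti, la, sol → fa → mi.
Second component: −3 each step, so 32, 29, 26, 23, 20 → 17 → 14.
Letter goes k, m, o, q, s → u → w (letters move forward 2 places in the alphabet).
So the next two tuples are <fa | 17 | u> and <mi | 14 | w>.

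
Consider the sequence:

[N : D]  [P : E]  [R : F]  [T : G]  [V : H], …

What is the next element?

[X : I]

First letter — letters move forward 2 places in the alphabet: N, P, R, T, V → X.
Second letter — letters move forward 1 place in the alphabet: D, E, F, G, H → I.
Combining the parts gives [X : I].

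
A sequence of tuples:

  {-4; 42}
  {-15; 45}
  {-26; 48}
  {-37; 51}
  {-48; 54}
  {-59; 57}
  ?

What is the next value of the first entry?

-70

For the first entry, −11 each step: -4, -15, -26, -37, -48, -59 → -70.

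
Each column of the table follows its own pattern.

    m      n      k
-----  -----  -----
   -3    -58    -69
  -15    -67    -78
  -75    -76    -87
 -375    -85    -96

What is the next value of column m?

Column m goes -3, -15, -75, -375 → -1875 (×5 each step).

-1875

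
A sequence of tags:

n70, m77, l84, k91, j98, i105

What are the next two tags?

h112, g119

Letter — letters move back 1 place in the alphabet: n, m, l, k, j, i → h → g.
Second component: 70, 77, 84, 91, 98, 105 → 112 → 119 (+7 each step).
Putting the parts together: h112 and then g119.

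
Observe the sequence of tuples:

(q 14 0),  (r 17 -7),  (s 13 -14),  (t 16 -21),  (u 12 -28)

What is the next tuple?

(v 15 -35)

Letter: letters move forward 1 place in the alphabet, so q, r, s, t, u → v.
Second slot: alternating steps +3, −4, +3, −4, …, so 14, 17, 13, 16, 12 → 15.
Third slot: 0, -7, -14, -21, -28 → -35 (−7 each step).
Combining the parts gives (v 15 -35).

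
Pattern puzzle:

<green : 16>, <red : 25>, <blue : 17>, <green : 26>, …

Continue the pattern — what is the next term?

Colour: repeats green → red → blue; green, red, blue, green → red.
Second part: 16, 25, 17, 26 → 18 (alternating steps +9, −8, +9, −8, …).
Combining the parts gives <red : 18>.

<red : 18>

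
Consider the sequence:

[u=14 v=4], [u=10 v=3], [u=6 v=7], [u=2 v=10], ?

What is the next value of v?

V: each term is the sum of the two before it, so 4, 3, 7, 10 → 17.

17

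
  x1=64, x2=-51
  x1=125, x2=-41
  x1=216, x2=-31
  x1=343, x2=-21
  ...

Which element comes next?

x1=512, x2=-11

X1 — perfect cubes: 4³, 5³, 6³, …: 64, 125, 216, 343 → 512.
For the x2, +10 each step: -51, -41, -31, -21 → -11.
So the next element is x1=512, x2=-11.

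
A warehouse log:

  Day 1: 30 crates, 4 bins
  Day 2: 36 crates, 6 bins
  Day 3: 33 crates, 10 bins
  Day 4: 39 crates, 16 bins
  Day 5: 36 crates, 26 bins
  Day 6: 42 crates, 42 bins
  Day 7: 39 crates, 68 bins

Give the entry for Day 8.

Crates: alternating steps +6, −3, +6, −3, …; 30, 36, 33, 39, 36, 42, 39 → 45.
Bins: each term is the sum of the two before it, so 4, 6, 10, 16, 26, 42, 68 → 110.
So the next line is 45 crates, 110 bins.

45 crates, 110 bins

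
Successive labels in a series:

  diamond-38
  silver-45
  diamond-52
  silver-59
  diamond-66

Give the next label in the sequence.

silver-73

Rank: alternates diamond ↔ silver; diamond, silver, diamond, silver, diamond → silver.
Second component: 38, 45, 52, 59, 66 → 73 (+7 each step).
Putting it together: silver-73.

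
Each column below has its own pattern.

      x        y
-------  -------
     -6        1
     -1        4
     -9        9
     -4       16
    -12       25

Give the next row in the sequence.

-7  36

Column x: -6, -1, -9, -4, -12 → -7 (alternating steps +5, −8, +5, −8, …).
Column y: perfect squares: 1², 2², 3², …; 1, 4, 9, 16, 25 → 36.
So the next row is -7  36.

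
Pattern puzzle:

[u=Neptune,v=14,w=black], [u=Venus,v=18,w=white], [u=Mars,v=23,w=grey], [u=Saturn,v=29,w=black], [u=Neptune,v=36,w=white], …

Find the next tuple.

U goes Neptune, Venus, Mars, Saturn, Neptune → Venus (repeats Neptune → Venus → Mars → Saturn).
V: 14, 18, 23, 29, 36 → 44 (differences are 4, 5, 6, … (increasing by 1 each time)).
W: repeats black → white → grey; black, white, grey, black, white → grey.
Putting it together: [u=Venus,v=44,w=grey].

[u=Venus,v=44,w=grey]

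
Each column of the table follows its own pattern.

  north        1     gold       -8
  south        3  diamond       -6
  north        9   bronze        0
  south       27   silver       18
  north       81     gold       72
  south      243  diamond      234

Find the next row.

north  729  bronze  720

Direction: alternates north ↔ south, so north, south, north, south, north, south → north.
For the second component, ×3 each step: 1, 3, 9, 27, 81, 243 → 729.
Rank goes gold, diamond, bronze, silver, gold, diamond → bronze (repeats gold → diamond → bronze → silver).
Fourth component — always 9 less than the second component: -8, -6, 0, 18, 72, 234 → 720.
Combining the parts gives north  729  bronze  720.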